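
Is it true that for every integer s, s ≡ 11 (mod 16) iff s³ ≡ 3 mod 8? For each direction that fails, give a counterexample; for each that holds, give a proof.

(⇒) Suppose s ≡ 11 (mod 16). Then s³ ≡ 11³ = 1331 (mod 16), and since 8 ∣ 16, also s³ ≡ 3 (mod 8).

(⇐) This fails: take s = 3. Then 3³ = 27 ≡ 3 (mod 8), yet 3 ≡ 3 (mod 16), not 11.

Only the forward implication holds.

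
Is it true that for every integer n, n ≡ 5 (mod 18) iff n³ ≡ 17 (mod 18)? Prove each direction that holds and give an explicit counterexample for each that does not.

Only the forward implication holds.

(←) This fails: take n = 11. Then 11³ = 1331 ≡ 17 (mod 18), yet 11 ≡ 11 (mod 18), not 5.

(→) Suppose n ≡ 5 (mod 18). Write n = 18j + 5. Then (18j + 5)³ = 5832j³ + 4860j² + 1350j + 125 = 18(324j³ + 270j² + 75j + 6) + 17, so n³ ≡ 17 (mod 18).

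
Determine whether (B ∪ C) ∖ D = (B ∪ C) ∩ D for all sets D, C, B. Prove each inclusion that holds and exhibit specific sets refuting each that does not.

(⟹) This inclusion fails. Take D = ∅, C = {1}, B = ∅; then 1 ∈ (B ∪ C) ∖ D but 1 ∉ (B ∪ C) ∩ D.

(⟸) This inclusion fails. Take D = {1}, C = {1}, B = ∅; then 1 ∈ (B ∪ C) ∩ D but 1 ∉ (B ∪ C) ∖ D.

(⊆) fails and (⊇) fails.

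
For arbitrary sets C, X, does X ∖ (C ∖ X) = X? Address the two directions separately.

Forward inclusion. Let x ∈ X ∖ (C ∖ X). Then either x ∈ X and x ∉ C; or x ∈ C ∩ X. In each case x ∈ X, so X ∖ (C ∖ X) ⊆ X.

Reverse inclusion. Let x ∈ X. Then either x ∈ X and x ∉ C; or x ∈ C ∩ X. In each case x ∈ X ∖ (C ∖ X), so X ⊆ X ∖ (C ∖ X).

Both inclusions hold; the sets are equal.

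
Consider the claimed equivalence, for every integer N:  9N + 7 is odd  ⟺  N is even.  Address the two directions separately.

Both directions hold.

Forward direction. Suppose 9N + 7 is odd. Since 9 is odd, 9N and N have the same parity, so 9N + 7 ≡ N + 7 (mod 2). As 7 is odd, 9N + 7 is odd exactly when N is even. Thus N is even.

Converse. Suppose N is even; write N = 2j. Then 9N + 7 = 9·(2j) + 7 = 2·9j + 7, which is odd.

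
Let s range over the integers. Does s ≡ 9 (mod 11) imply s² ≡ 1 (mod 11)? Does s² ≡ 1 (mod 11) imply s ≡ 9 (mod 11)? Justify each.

(⟹) This fails: take s = 9. Then 9 ≡ 9 (mod 11), but 9² = 81 ≡ 4 (mod 11), not 1.

(⟸) This fails: take s = 1. Then 1² = 1 ≡ 1 (mod 11), yet 1 ≡ 1 (mod 11), not 9.

(⇒) fails and (⇐) fails.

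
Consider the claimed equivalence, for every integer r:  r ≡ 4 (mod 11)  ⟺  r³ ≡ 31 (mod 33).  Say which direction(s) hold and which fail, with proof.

Forward direction. This fails: take r = 15. Then 15 ≡ 4 (mod 11), but 15³ = 3375 ≡ 9 (mod 33), not 31.

Converse. The residues r modulo 33 with r³ ≡ 31 (mod 33) are exactly {4}, and each is ≡ 4 (mod 11).

Not equivalent: only (⇐) holds.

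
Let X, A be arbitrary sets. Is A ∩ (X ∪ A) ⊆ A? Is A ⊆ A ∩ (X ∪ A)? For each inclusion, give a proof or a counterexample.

Forward inclusion. Let x ∈ A ∩ (X ∪ A). Then either x ∈ A and x ∉ X; or x ∈ X ∩ A. In each case x ∈ A, so A ∩ (X ∪ A) ⊆ A.

Reverse inclusion. Let x ∈ A. Then either x ∈ A and x ∉ X; or x ∈ X ∩ A. In each case x ∈ A ∩ (X ∪ A), so A ⊆ A ∩ (X ∪ A).

Both inclusions hold.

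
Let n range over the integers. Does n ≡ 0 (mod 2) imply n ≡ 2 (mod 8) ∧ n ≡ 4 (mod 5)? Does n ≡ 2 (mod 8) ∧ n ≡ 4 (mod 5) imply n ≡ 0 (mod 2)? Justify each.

(⟹) This fails: n = 0 gives 0 ≡ 0 (mod 2) but 0 ≡ 0 (mod 8), so the conjunction on the right does not hold.

(⟸) Conversely, if n ≡ 2 (mod 8) and n ≡ 4 (mod 5), then by the Chinese remainder theorem n ≡ 34 (mod 40). Since 34 ≡ 0 (mod 2) and 2 ∣ 40, we get n ≡ 0 (mod 2).

(⇒) fails; (⇐) holds.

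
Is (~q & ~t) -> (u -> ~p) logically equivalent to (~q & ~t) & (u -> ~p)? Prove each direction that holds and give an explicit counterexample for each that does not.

[⇒] This fails. Under p = F, q = T, t = F, u = F, the left side is true but the right side is false.

[⇐] Assume the antecedent. If p is true, the antecedent forces (p = T, q = F, t = F, u = F), and (~q & ~t) -> (u -> ~p) holds there. If p is false, (~q & ~t) -> (u -> ~p) reduces to true regardless of the other variables. Either way (~q & ~t) -> (u -> ~p) holds.

Only the reverse direction holds.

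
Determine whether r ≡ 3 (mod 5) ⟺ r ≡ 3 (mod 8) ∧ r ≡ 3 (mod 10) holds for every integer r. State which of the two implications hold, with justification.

(→) This fails: r = 33 gives 33 ≡ 3 (mod 5) but 33 ≡ 1 (mod 8), so the conjunction on the right does not hold.

(←) Conversely, if r ≡ 3 (mod 8) and r ≡ 3 (mod 10), then by the Chinese remainder theorem r ≡ 3 (mod 40). Since 3 ≡ 3 (mod 5) and 5 ∣ 40, we get r ≡ 3 (mod 5).

The forward direction fails; the converse holds.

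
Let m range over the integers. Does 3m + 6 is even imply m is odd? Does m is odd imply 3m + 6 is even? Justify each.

(⇒) fails and (⇐) fails.

(⟹) This fails: m = 6 gives 3m + 6 = 24, which is even, but 6 is even, not odd.

(⟸) This also fails: m = 5 is odd, but 3m + 6 = 21 is odd, not even.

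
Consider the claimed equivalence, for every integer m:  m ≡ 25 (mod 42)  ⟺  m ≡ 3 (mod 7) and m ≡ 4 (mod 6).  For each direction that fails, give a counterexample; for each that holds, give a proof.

Neither implication holds.

Forward direction. This fails: m = 25 gives 25 ≡ 25 (mod 42) but 25 ≡ 4 (mod 7), so the conjunction on the right does not hold.

Converse. This fails: m = 10 satisfies both congruences on the right (10 ≡ 3 mod 7 and 10 ≡ 4 mod 6) yet 10 ≡ 10 (mod 42), not 25.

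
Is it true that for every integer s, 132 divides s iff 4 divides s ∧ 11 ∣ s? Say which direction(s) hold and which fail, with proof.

Not equivalent: only (⇒) holds.

Converse. This fails: take s = 44. Both 4 ∣ 44 and 11 ∣ 44, yet 44 is not a multiple of 132 (since 44 = 0·132 + 44), so 132 ∤ 44.

Forward direction. If 132 ∣ s, write s = 132q. Since 132 = 33·4, s = 4·(33q), so 4 ∣ s; and since 132 = 12·11, s = 11·(12q), so 11 ∣ s.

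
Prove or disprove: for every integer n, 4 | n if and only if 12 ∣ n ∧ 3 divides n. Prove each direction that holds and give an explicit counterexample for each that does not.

Not equivalent: only (⇐) holds.

(⇒) This fails: take n = 4. Certainly 4 ∣ 4, but 12 ∤ 4.

(⇐) Suppose 12 ∣ n and 3 ∣ n. Any common multiple of 12 and 3 is a multiple of their lcm; here lcm(12, 3) = 12·3/gcd(12, 3) = 36/3 = 12, so 12 ∣ n. Since 4 ∣ 12, it follows that 4 ∣ n.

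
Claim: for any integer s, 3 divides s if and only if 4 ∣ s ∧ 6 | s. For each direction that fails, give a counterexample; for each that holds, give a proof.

Only the reverse direction holds.

(→) This fails: take s = 3. Certainly 3 ∣ 3, but 4 ∤ 3.

(←) Suppose 4 ∣ s and 6 ∣ s. Any common multiple of 4 and 6 is a multiple of their lcm; here lcm(4, 6) = 4·6/gcd(4, 6) = 24/2 = 12, so 12 ∣ s. Since 3 ∣ 12, it follows that 3 ∣ s.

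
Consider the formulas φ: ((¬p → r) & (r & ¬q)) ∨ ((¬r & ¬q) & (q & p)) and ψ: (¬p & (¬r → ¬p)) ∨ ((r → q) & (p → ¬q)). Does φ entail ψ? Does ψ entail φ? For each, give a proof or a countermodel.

(⇒) fails and (⇐) fails.

(→) This fails. Under q = F, r = T, p = T, the left side is true but the right side is false.

(←) This fails. Under q = F, r = F, p = F, the left side is false but the right side is true.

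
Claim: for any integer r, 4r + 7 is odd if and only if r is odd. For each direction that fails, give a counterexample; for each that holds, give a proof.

The forward direction fails; the converse holds.

(⇒) This fails: take r = 6. Then 4r + 7 = 31, which is odd, yet r = 6 is even, not odd.

(⇐) Suppose r is odd. Since 4 is even, 4r is even for every r, so 4r + 7 has the same parity as 7, which is odd. Hence 4r + 7 is odd.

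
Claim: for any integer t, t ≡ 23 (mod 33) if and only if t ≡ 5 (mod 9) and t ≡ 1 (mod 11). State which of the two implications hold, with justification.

(⇒) fails; (⇐) holds.

(→) This fails: t = 56 gives 56 ≡ 23 (mod 33) but 56 ≡ 2 (mod 9), so the conjunction on the right does not hold.

(←) Conversely, if t ≡ 5 (mod 9) and t ≡ 1 (mod 11), then by the Chinese remainder theorem t ≡ 23 (mod 99). Since 23 ≡ 23 (mod 33) and 33 ∣ 99, we get t ≡ 23 (mod 33).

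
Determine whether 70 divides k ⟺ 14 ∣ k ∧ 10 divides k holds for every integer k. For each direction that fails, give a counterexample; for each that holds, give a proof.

Equivalent; both directions hold.

(⟹) If 70 ∣ k, write k = 70q. Since 70 = 5·14, k = 14·(5q), so 14 ∣ k; and since 70 = 7·10, k = 10·(7q), so 10 ∣ k.

(⟸) Suppose 14 ∣ k and 10 ∣ k. Any common multiple of 14 and 10 is a multiple of their lcm; here lcm(14, 10) = 14·10/gcd(14, 10) = 140/2 = 70, so 70 ∣ k.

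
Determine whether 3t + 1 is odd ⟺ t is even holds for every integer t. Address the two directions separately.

Both directions hold.

(⟹) Suppose 3t + 1 is odd. Since 3 is odd, 3t and t have the same parity, so 3t + 1 ≡ t + 1 (mod 2). As 1 is odd, 3t + 1 is odd exactly when t is even. Thus t is even.

(⟸) Conversely, suppose t is even; write t = 2j. Then 3t + 1 = 3·(2j) + 1 = 2·3j + 1, which is odd.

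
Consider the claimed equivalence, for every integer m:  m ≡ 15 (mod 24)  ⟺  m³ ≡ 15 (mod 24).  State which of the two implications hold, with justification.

Both implications hold.

(→) Suppose m ≡ 15 (mod 24). Write m = 24j + 15. Then (24j + 15)³ = 13824j³ + 25920j² + 16200j + 3375 = 24(576j³ + 1080j² + 675j + 140) + 15, so m³ ≡ 15 (mod 24).

(←) Conversely, suppose m³ ≡ 15 (mod 24). The only residue r in {0, …, 23} with r³ ≡ 15 (mod 24) is r = 15, so m ≡ 15 (mod 24).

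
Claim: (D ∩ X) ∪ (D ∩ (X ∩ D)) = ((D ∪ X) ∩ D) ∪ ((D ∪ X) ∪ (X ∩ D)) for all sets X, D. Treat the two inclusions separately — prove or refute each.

The sets are not equal: only the forward inclusion holds.

Forward inclusion. Let x ∈ (D ∩ X) ∪ (D ∩ (X ∩ D)). Then x ∈ X ∩ D, from which x ∈ ((D ∪ X) ∩ D) ∪ ((D ∪ X) ∪ (X ∩ D)).

Reverse inclusion. This inclusion fails. Take X = {1}, D = ∅; then 1 ∈ ((D ∪ X) ∩ D) ∪ ((D ∪ X) ∪ (X ∩ D)) but 1 ∉ (D ∩ X) ∪ (D ∩ (X ∩ D)).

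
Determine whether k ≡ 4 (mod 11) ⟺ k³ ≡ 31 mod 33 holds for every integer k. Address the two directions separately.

(⟸) The residues r modulo 33 with r³ ≡ 31 (mod 33) are exactly {4}, and each is ≡ 4 (mod 11).

(⟹) This fails: take k = 15. Then 15 ≡ 4 (mod 11), but 15³ = 3375 ≡ 9 (mod 33), not 31.

The forward direction fails; the converse holds.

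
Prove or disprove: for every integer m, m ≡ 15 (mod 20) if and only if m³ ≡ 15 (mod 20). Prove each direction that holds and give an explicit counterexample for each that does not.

(⟹) Suppose m ≡ 15 (mod 20). Write m = 20j + 15. Then (20j + 15)³ = 8000j³ + 18000j² + 13500j + 3375 = 20(400j³ + 900j² + 675j + 168) + 15, so m³ ≡ 15 (mod 20).

(⟸) Conversely, suppose m³ ≡ 15 (mod 20). The only residue r in {0, …, 19} with r³ ≡ 15 (mod 20) is r = 15, so m ≡ 15 (mod 20).

Both implications hold.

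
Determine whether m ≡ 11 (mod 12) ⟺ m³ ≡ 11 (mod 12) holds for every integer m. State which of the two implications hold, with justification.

Both directions hold.

(⟹) Suppose m ≡ 11 (mod 12). Write m = 12j + 11. Then (12j + 11)³ = 1728j³ + 4752j² + 4356j + 1331 = 12(144j³ + 396j² + 363j + 110) + 11, so m³ ≡ 11 (mod 12).

(⟸) For the converse, argue contrapositively. If m ≢ 11 (mod 12), then m is congruent to one of 0, 1, 2, 3, 4, 5, 6, 7, 8, 9, 10 modulo 12, and these give m³ ≡ 0, 1, 8, 3, 4, 5, 0, 7, 8, 9, 4 respectively — never 11.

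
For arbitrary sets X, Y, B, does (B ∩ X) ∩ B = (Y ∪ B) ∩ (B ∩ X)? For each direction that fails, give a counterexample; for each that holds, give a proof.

Forward inclusion. Let x ∈ (B ∩ X) ∩ B. Then either x ∈ X ∩ B and x ∉ Y; or x ∈ X ∩ Y ∩ B. In each case x ∈ (Y ∪ B) ∩ (B ∩ X), so (B ∩ X) ∩ B ⊆ (Y ∪ B) ∩ (B ∩ X).

Reverse inclusion. Let x ∈ (Y ∪ B) ∩ (B ∩ X). Then either x ∈ X ∩ B and x ∉ Y; or x ∈ X ∩ Y ∩ B. In each case x ∈ (B ∩ X) ∩ B, so (Y ∪ B) ∩ (B ∩ X) ⊆ (B ∩ X) ∩ B.

Both inclusions hold; the sets are equal.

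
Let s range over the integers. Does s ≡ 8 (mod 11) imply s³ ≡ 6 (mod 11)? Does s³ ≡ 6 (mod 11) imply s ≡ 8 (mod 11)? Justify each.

Both directions hold.

Forward direction. Suppose s ≡ 8 (mod 11). Write s = 11j + 8. Then (11j + 8)³ = 1331j³ + 2904j² + 2112j + 512 = 11(121j³ + 264j² + 192j + 46) + 6, so s³ ≡ 6 (mod 11).

Converse. Suppose s³ ≡ 6 (mod 11). The only residue r in {0, …, 10} with r³ ≡ 6 (mod 11) is r = 8, so s ≡ 8 (mod 11).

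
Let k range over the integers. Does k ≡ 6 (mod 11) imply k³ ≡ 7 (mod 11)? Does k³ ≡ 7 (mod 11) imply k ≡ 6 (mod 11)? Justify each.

Both directions hold; the statement is true.

(⇐) For the converse, argue contrapositively. If k ≢ 6 (mod 11), then k is congruent to one of 0, 1, 2, 3, 4, 5, 7, 8, 9, 10 modulo 11, and these give k³ ≡ 0, 1, 8, 5, 9, 4, 2, 6, 3, 10 respectively — never 7.

(⇒) Suppose k ≡ 6 (mod 11). Write k = 11j + 6. Then (11j + 6)³ = 1331j³ + 2178j² + 1188j + 216 = 11(121j³ + 198j² + 108j + 19) + 7, so k³ ≡ 7 (mod 11).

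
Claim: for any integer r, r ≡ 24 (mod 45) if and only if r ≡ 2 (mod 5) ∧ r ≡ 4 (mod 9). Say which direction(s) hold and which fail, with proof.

Both directions fail.

[⇒] This fails: r = 24 gives 24 ≡ 24 (mod 45) but 24 ≡ 4 (mod 5), so the conjunction on the right does not hold.

[⇐] This fails: r = 22 satisfies both congruences on the right (22 ≡ 2 mod 5 and 22 ≡ 4 mod 9) yet 22 ≡ 22 (mod 45), not 24.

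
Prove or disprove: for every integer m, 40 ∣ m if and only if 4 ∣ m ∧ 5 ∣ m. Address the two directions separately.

[⇒] If 40 ∣ m, write m = 40q. Since 40 = 10·4, m = 4·(10q), so 4 ∣ m; and since 40 = 8·5, m = 5·(8q), so 5 ∣ m.

[⇐] This fails: take m = 20. Both 4 ∣ 20 and 5 ∣ 20, yet 20 is not a multiple of 40 (since 20 = 0·40 + 20), so 40 ∤ 20.

Only the forward implication holds.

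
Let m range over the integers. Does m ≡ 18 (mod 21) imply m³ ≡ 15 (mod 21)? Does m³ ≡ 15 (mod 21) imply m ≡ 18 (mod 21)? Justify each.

Only the forward direction holds.

[⇒] Suppose m ≡ 18 (mod 21). Write m = 21j + 18. Then (21j + 18)³ = 9261j³ + 23814j² + 20412j + 5832 = 21(441j³ + 1134j² + 972j + 277) + 15, so m³ ≡ 15 (mod 21).

[⇐] This fails: take m = 9. Then 9³ = 729 ≡ 15 (mod 21), yet 9 ≡ 9 (mod 21), not 18.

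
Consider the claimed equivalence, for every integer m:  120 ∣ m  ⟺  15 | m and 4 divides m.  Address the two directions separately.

Forward direction. If 120 ∣ m, write m = 120q. Since 120 = 8·15, m = 15·(8q), so 15 ∣ m; and since 120 = 30·4, m = 4·(30q), so 4 ∣ m.

Converse. This fails: take m = 60. Both 15 ∣ 60 and 4 ∣ 60, yet 60 is not a multiple of 120 (since 60 = 0·120 + 60), so 120 ∤ 60.

Only the forward implication holds.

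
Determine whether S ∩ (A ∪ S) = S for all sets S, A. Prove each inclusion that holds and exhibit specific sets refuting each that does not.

(⟹) Let x ∈ S ∩ (A ∪ S). Then either x ∈ S and x ∉ A; or x ∈ S ∩ A. In each case x ∈ S, so S ∩ (A ∪ S) ⊆ S.

(⟸) Let x ∈ S. Then either x ∈ S and x ∉ A; or x ∈ S ∩ A. In each case x ∈ S ∩ (A ∪ S), so S ⊆ S ∩ (A ∪ S).

Both inclusions hold.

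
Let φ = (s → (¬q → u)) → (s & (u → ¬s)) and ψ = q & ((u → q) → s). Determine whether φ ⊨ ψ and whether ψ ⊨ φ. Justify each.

[⇒] This fails. Under s = T, u = F, q = F, the left side is true but the right side is false.

[⇐] This fails. Under s = T, u = T, q = T, the left side is false but the right side is true.

Both directions fail.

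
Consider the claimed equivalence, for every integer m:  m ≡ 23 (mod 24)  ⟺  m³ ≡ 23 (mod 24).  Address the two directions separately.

Both directions hold; the statement is true.

(⇒) Suppose m ≡ 23 (mod 24). Write m = 24j + 23. Then (24j + 23)³ = 13824j³ + 39744j² + 38088j + 12167 = 24(576j³ + 1656j² + 1587j + 506) + 23, so m³ ≡ 23 (mod 24).

(⇐) Conversely, suppose m³ ≡ 23 (mod 24). The only residue r in {0, …, 23} with r³ ≡ 23 (mod 24) is r = 23, so m ≡ 23 (mod 24).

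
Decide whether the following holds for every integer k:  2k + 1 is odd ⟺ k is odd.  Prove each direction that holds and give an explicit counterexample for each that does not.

[⇒] This fails: take k = 6. Then 2k + 1 = 13, which is odd, yet k = 6 is even, not odd.

[⇐] Suppose k is odd. Since 2 is even, 2k is even for every k, so 2k + 1 has the same parity as 1, which is odd. Hence 2k + 1 is odd.

The forward direction fails; the converse holds.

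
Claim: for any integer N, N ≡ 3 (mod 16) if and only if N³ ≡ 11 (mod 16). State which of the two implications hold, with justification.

(⟹) Suppose N ≡ 3 (mod 16). Write N = 16j + 3. Then (16j + 3)³ = 4096j³ + 2304j² + 432j + 27 = 16(256j³ + 144j² + 27j + 1) + 11, so N³ ≡ 11 (mod 16).

(⟸) Conversely, suppose N³ ≡ 11 (mod 16). The only residue r in {0, …, 15} with r³ ≡ 11 (mod 16) is r = 3, so N ≡ 3 (mod 16).

Both directions hold; the statement is true.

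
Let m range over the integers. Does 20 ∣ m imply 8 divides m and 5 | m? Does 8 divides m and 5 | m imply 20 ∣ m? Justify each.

(⇒) This fails: take m = 20. Certainly 20 ∣ 20, but 8 ∤ 20.

(⇐) Suppose 8 ∣ m and 5 ∣ m. Any common multiple of 8 and 5 is a multiple of their lcm; here gcd(8, 5) = 1, so lcm(8, 5) = 8·5 = 40, so 40 ∣ m. Since 20 ∣ 40, it follows that 20 ∣ m.

Not equivalent: only (⇐) holds.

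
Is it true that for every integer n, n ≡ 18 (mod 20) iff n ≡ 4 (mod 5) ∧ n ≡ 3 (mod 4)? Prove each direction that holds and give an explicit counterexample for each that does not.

[⇒] This fails: n = 18 gives 18 ≡ 18 (mod 20) but 18 ≡ 3 (mod 5), so the conjunction on the right does not hold.

[⇐] This fails: n = 19 satisfies both congruences on the right (19 ≡ 4 mod 5 and 19 ≡ 3 mod 4) yet 19 ≡ 19 (mod 20), not 18.

Neither direction holds.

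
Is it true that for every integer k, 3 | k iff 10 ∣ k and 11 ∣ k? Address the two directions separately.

(⟹) This fails: take k = 3. Certainly 3 ∣ 3, but 10 ∤ 3.

(⟸) This fails: take k = 110. Both 10 ∣ 110 and 11 ∣ 110, yet 110 is not a multiple of 3 (since 110 = 36·3 + 2), so 3 ∤ 110.

(⇒) fails and (⇐) fails.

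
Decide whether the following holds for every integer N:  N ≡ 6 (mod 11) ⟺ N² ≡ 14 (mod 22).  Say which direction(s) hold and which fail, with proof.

Forward direction. This fails: take N = 17. Then 17 ≡ 6 (mod 11), but 17² = 289 ≡ 3 (mod 22), not 14.

Converse. This fails: take N = 16. Then 16² = 256 ≡ 14 (mod 22), yet 16 ≡ 5 (mod 11), not 6.

Neither direction holds.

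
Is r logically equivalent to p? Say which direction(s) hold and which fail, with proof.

(⟹) This fails. Under r = T, p = F, the left side is true but the right side is false.

(⟸) This fails. Under r = F, p = T, the left side is false but the right side is true.

Neither direction holds.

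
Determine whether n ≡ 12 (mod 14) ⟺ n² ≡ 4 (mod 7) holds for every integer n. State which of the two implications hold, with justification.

(⇐) This fails: take n = 2. Then 2² = 4 ≡ 4 (mod 7), yet 2 ≡ 2 (mod 14), not 12.

(⇒) Suppose n ≡ 12 (mod 14). Then n² ≡ 12² = 144 (mod 14), and since 7 ∣ 14, also n² ≡ 4 (mod 7).

Only the forward implication holds.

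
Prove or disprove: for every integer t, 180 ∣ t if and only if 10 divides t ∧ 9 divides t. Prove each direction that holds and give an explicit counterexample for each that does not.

The forward direction holds; the converse fails.

(⟹) If 180 ∣ t, write t = 180q. Since 180 = 18·10, t = 10·(18q), so 10 ∣ t; and since 180 = 20·9, t = 9·(20q), so 9 ∣ t.

(⟸) This fails: take t = 90. Both 10 ∣ 90 and 9 ∣ 90, yet 90 is not a multiple of 180 (since 90 = 0·180 + 90), so 180 ∤ 90.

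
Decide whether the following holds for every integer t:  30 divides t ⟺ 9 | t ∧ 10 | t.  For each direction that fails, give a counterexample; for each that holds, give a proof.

Only the converse holds.

[⇐] Suppose 9 ∣ t and 10 ∣ t. Any common multiple of 9 and 10 is a multiple of their lcm; here gcd(9, 10) = 1, so lcm(9, 10) = 9·10 = 90, so 90 ∣ t. Since 30 ∣ 90, it follows that 30 ∣ t.

[⇒] This fails: take t = 30. Certainly 30 ∣ 30, but 9 ∤ 30.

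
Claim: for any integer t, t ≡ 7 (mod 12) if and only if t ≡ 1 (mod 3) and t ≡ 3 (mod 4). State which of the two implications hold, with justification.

Forward direction. Suppose t ≡ 7 (mod 12); write t = 12j + 7. Since 3 ∣ 12, reducing mod 3 gives t ≡ 7 ≡ 1 (mod 3); since 4 ∣ 12, reducing mod 4 gives t ≡ 7 ≡ 3 (mod 4).

Converse. If t ≡ 1 (mod 3) and t ≡ 3 (mod 4), then by the Chinese remainder theorem t ≡ 7 (mod 12). This is exactly t ≡ 7 (mod 12).

Both implications hold.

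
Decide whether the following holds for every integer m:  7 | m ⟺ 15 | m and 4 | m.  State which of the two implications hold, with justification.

(⇒) This fails: take m = 7. Certainly 7 ∣ 7, but 15 ∤ 7.

(⇐) This fails: take m = 60. Both 15 ∣ 60 and 4 ∣ 60, yet 60 is not a multiple of 7 (since 60 = 8·7 + 4), so 7 ∤ 60.

Neither direction holds.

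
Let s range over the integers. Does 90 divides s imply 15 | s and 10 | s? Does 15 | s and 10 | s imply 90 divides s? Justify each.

Not equivalent: only (⇒) holds.

[⇒] If 90 ∣ s, write s = 90q. Since 90 = 6·15, s = 15·(6q), so 15 ∣ s; and since 90 = 9·10, s = 10·(9q), so 10 ∣ s.

[⇐] This fails: take s = 30. Both 15 ∣ 30 and 10 ∣ 30, yet 30 is not a multiple of 90 (since 30 = 0·90 + 30), so 90 ∤ 30.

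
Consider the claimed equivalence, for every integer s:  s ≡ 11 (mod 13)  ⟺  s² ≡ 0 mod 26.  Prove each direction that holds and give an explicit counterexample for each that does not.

(⇒) fails and (⇐) fails.

[⇒] This fails: take s = 11. Then 11 ≡ 11 (mod 13), but 11² = 121 ≡ 17 (mod 26), not 0.

[⇐] This fails: take s = 0. Then 0² = 0 ≡ 0 (mod 26), yet 0 ≡ 0 (mod 13), not 11.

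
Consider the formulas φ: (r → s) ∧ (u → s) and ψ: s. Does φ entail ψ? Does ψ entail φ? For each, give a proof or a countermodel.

Forward direction. This fails. Under s = F, u = F, r = F, the left side is true but the right side is false.

Converse. Assume the antecedent. If s is true, (r → s) ∧ (u → s) reduces to true regardless of the other variables. If s is false, the antecedent cannot hold. Either way (r → s) ∧ (u → s) holds.

Only the reverse direction holds.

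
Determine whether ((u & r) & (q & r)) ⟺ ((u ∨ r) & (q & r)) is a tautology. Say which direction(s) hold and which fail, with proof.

Converse. This fails. Under r = T, q = T, u = F, the left side is false but the right side is true.

Forward direction. Assume the antecedent. If r is true, the antecedent forces (r = T, q = T, u = T), and (u ∨ r) & (q & r) holds there. If r is false, the antecedent cannot hold. Either way (u ∨ r) & (q & r) holds.

Only the forward direction holds.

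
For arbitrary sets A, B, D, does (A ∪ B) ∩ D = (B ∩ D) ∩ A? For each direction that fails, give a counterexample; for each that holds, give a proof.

Forward inclusion. This inclusion fails. Take A = {1}, B = ∅, D = {1}; then 1 ∈ (A ∪ B) ∩ D but 1 ∉ (B ∩ D) ∩ A.

Reverse inclusion. Let x ∈ (B ∩ D) ∩ A. Then x ∈ A ∩ B ∩ D, from which x ∈ (A ∪ B) ∩ D.

The sets are not equal: only the reverse inclusion holds.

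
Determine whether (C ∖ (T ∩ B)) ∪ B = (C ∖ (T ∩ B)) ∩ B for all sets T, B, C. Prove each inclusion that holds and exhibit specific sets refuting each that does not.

(⊆) fails; (⊇) holds.

(⟹) This inclusion fails. Take T = ∅, B = {1}, C = ∅; then 1 ∈ (C ∖ (T ∩ B)) ∪ B but 1 ∉ (C ∖ (T ∩ B)) ∩ B.

(⟸) Let x ∈ (C ∖ (T ∩ B)) ∩ B. Then x ∈ B ∩ C and x ∉ T, from which x ∈ (C ∖ (T ∩ B)) ∪ B.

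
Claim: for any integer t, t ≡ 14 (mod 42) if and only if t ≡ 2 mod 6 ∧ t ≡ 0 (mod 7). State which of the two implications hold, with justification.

[⇐] If t ≡ 2 (mod 6) and t ≡ 0 (mod 7), then by the Chinese remainder theorem t ≡ 14 (mod 42). This is exactly t ≡ 14 (mod 42).

[⇒] Suppose t ≡ 14 (mod 42); write t = 42j + 14. Since 6 ∣ 42, reducing mod 6 gives t ≡ 14 ≡ 2 (mod 6); since 7 ∣ 42, reducing mod 7 gives t ≡ 14 ≡ 0 (mod 7).

Both directions hold.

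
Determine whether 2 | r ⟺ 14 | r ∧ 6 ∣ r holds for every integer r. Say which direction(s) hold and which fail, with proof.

The forward direction fails; the converse holds.

(⟹) This fails: take r = 2. Certainly 2 ∣ 2, but 14 ∤ 2.

(⟸) Suppose 14 ∣ r and 6 ∣ r. Any common multiple of 14 and 6 is a multiple of their lcm; here lcm(14, 6) = 14·6/gcd(14, 6) = 84/2 = 42, so 42 ∣ r. Since 2 ∣ 42, it follows that 2 ∣ r.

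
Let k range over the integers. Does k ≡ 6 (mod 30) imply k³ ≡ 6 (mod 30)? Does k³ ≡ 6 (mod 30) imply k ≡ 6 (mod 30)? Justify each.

[⇒] Suppose k ≡ 6 (mod 30). Write k = 30j + 6. Then (30j + 6)³ = 27000j³ + 16200j² + 3240j + 216 = 30(900j³ + 540j² + 108j + 7) + 6, so k³ ≡ 6 (mod 30).

[⇐] Conversely, suppose k³ ≡ 6 (mod 30). The only residue r in {0, …, 29} with r³ ≡ 6 (mod 30) is r = 6, so k ≡ 6 (mod 30).

Both directions hold.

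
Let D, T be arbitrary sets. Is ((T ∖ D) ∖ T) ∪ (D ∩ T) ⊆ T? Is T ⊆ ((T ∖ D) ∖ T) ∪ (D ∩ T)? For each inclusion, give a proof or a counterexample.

(⊆) holds; (⊇) fails.

(⟹) Let x ∈ ((T ∖ D) ∖ T) ∪ (D ∩ T). Then x ∈ D ∩ T, from which x ∈ T.

(⟸) This inclusion fails. Take D = ∅, T = {1}; then 1 ∈ T but 1 ∉ ((T ∖ D) ∖ T) ∪ (D ∩ T).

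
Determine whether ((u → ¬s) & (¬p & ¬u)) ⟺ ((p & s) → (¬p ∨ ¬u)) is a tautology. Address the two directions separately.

Converse. This fails. Under s = F, p = T, u = F, the left side is false but the right side is true.

Forward direction. Assume the antecedent. If s is true, the antecedent forces (s = T, p = F, u = F), and (p & s) → (¬p ∨ ¬u) holds there. If s is false, (p & s) → (¬p ∨ ¬u) reduces to true regardless of the other variables. Either way (p & s) → (¬p ∨ ¬u) holds.

The forward direction holds; the converse fails.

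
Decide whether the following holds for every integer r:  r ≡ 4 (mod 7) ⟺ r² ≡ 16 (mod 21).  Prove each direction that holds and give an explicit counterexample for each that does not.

Neither direction holds.

(⇒) This fails: take r = 18. Then 18 ≡ 4 (mod 7), but 18² = 324 ≡ 9 (mod 21), not 16.

(⇐) This fails: take r = 10. Then 10² = 100 ≡ 16 (mod 21), yet 10 ≡ 3 (mod 7), not 4.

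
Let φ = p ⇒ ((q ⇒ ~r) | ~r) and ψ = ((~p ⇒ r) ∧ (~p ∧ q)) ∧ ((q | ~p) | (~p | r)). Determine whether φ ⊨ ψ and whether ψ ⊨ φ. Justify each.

[⇒] This fails. Under r = F, p = F, q = F, the left side is true but the right side is false.

[⇐] Assume the antecedent. If r is true, the antecedent forces (r = T, p = F, q = T), and p ⇒ ((q ⇒ ~r) | ~r) holds there. If r is false, the antecedent cannot hold. Either way p ⇒ ((q ⇒ ~r) | ~r) holds.

(⇒) fails; (⇐) holds.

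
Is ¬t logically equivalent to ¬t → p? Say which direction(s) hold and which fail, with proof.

(→) This fails. Under t = F, p = F, the left side is true but the right side is false.

(←) This fails. Under t = T, p = F, the left side is false but the right side is true.

(⇒) fails and (⇐) fails.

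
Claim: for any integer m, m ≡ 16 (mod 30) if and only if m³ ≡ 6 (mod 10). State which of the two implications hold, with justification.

(→) Suppose m ≡ 16 (mod 30). Then m³ ≡ 16³ = 4096 (mod 30), and since 10 ∣ 30, also m³ ≡ 6 (mod 10).

(←) This fails: take m = 6. Then 6³ = 216 ≡ 6 (mod 10), yet 6 ≡ 6 (mod 30), not 16.

Only the forward implication holds.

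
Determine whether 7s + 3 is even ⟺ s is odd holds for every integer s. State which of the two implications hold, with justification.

Equivalent; both directions hold.

(⟸) Suppose s is odd; write s = 2j + 1. Then 7s + 3 = 7·(2j + 1) + 3 = 2·7j + 10, which is even.

(⟹) Suppose 7s + 3 is even. Since 7 is odd, 7s and s have the same parity, so 7s + 3 ≡ s + 3 (mod 2). As 3 is odd, 7s + 3 is even exactly when s is odd. Thus s is odd.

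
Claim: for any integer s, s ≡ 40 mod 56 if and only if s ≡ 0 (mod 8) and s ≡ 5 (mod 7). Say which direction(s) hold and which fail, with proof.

Both directions hold.

(⇐) If s ≡ 0 (mod 8) and s ≡ 5 (mod 7), then by the Chinese remainder theorem s ≡ 40 (mod 56). This is exactly s ≡ 40 (mod 56).

(⇒) Suppose s ≡ 40 (mod 56); write s = 56j + 40. Since 8 ∣ 56, reducing mod 8 gives s ≡ 40 ≡ 0 (mod 8); since 7 ∣ 56, reducing mod 7 gives s ≡ 40 ≡ 5 (mod 7).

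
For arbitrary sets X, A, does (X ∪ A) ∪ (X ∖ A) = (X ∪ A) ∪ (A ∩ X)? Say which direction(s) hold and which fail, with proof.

(⟹) Let x ∈ (X ∪ A) ∪ (X ∖ A). Then either x ∈ X and x ∉ A; or x ∈ A and x ∉ X; or x ∈ X ∩ A. In each case x ∈ (X ∪ A) ∪ (A ∩ X), so (X ∪ A) ∪ (X ∖ A) ⊆ (X ∪ A) ∪ (A ∩ X).

(⟸) Let x ∈ (X ∪ A) ∪ (A ∩ X). Then either x ∈ X and x ∉ A; or x ∈ A and x ∉ X; or x ∈ X ∩ A. In each case x ∈ (X ∪ A) ∪ (X ∖ A), so (X ∪ A) ∪ (A ∩ X) ⊆ (X ∪ A) ∪ (X ∖ A).

Both inclusions hold.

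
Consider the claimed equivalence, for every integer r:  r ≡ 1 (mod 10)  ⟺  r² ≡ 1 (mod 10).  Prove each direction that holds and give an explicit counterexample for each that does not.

[⇒] Suppose r ≡ 1 (mod 10). Write r = 10j + 1. Then (10j + 1)² = 100j² + 20j + 1 = 10(10j² + 2j) + 1, so r² ≡ 1 (mod 10).

[⇐] This fails: take r = 9. Then 9² = 81 ≡ 1 (mod 10), yet 9 ≡ 9 (mod 10), not 1.

(⇒) holds; (⇐) fails.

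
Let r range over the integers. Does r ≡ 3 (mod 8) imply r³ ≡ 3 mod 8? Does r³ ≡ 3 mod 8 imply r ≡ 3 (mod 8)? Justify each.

Both directions hold; the statement is true.

[⇐] Suppose r³ ≡ 3 (mod 8). The only residue r in {0, …, 7} with r³ ≡ 3 (mod 8) is r = 3, so r ≡ 3 (mod 8).

[⇒] Suppose r ≡ 3 (mod 8). Write r = 8j + 3. Then (8j + 3)³ = 512j³ + 576j² + 216j + 27 = 8(64j³ + 72j² + 27j + 3) + 3, so r³ ≡ 3 (mod 8).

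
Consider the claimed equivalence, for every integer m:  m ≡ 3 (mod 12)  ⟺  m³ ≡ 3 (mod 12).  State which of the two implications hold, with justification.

The biconditional holds.

[⇒] Suppose m ≡ 3 (mod 12). Write m = 12j + 3. Then (12j + 3)³ = 1728j³ + 1296j² + 324j + 27 = 12(144j³ + 108j² + 27j + 2) + 3, so m³ ≡ 3 (mod 12).

[⇐] For the converse, argue contrapositively. If m ≢ 3 (mod 12), then m is congruent to one of 0, 1, 2, 4, 5, 6, 7, 8, 9, 10, 11 modulo 12, and these give m³ ≡ 0, 1, 8, 4, 5, 0, 7, 8, 9, 4, 11 respectively — never 3.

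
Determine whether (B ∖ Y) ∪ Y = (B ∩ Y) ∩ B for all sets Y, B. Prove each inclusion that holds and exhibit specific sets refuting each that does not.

The sets are not equal: only the reverse inclusion holds.

(⊆) This inclusion fails. Take Y = {1}, B = ∅; then 1 ∈ (B ∖ Y) ∪ Y but 1 ∉ (B ∩ Y) ∩ B.

(⊇) Let x ∈ (B ∩ Y) ∩ B. Then x ∈ Y ∩ B, from which x ∈ (B ∖ Y) ∪ Y.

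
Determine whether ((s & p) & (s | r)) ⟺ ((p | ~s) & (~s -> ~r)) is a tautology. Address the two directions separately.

(⟹) Assume the antecedent. If p is true, the antecedent forces (p = T, r = F, s = T) or (p = T, r = T, s = T), and (p | ~s) & (~s -> ~r) holds there. If p is false, the antecedent cannot hold. Either way (p | ~s) & (~s -> ~r) holds.

(⟸) This fails. Under p = F, r = F, s = F, the left side is false but the right side is true.

(⇒) holds; (⇐) fails.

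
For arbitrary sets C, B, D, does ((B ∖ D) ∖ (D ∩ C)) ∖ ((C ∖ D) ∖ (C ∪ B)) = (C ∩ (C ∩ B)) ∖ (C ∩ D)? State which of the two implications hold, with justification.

(⟹) This inclusion fails. Take C = ∅, B = {1}, D = ∅; then 1 ∈ ((B ∖ D) ∖ (D ∩ C)) ∖ ((C ∖ D) ∖ (C ∪ B)) but 1 ∉ (C ∩ (C ∩ B)) ∖ (C ∩ D).

(⟸) Let x ∈ (C ∩ (C ∩ B)) ∖ (C ∩ D). Then x ∈ C ∩ B and x ∉ D, from which x ∈ ((B ∖ D) ∖ (D ∩ C)) ∖ ((C ∖ D) ∖ (C ∪ B)).

Only the reverse inclusion holds.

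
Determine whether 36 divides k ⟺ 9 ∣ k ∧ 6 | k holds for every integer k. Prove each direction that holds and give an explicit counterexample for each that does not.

(⟹) If 36 ∣ k, write k = 36q. Since 36 = 4·9, k = 9·(4q), so 9 ∣ k; and since 36 = 6·6, k = 6·(6q), so 6 ∣ k.

(⟸) This fails: take k = 18. Both 9 ∣ 18 and 6 ∣ 18, yet 18 is not a multiple of 36 (since 18 = 0·36 + 18), so 36 ∤ 18.

Only the forward implication holds.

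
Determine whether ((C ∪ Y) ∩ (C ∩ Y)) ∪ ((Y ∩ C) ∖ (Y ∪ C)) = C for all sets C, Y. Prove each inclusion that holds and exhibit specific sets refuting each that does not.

Forward inclusion. Let x ∈ ((C ∪ Y) ∩ (C ∩ Y)) ∪ ((Y ∩ C) ∖ (Y ∪ C)). Then x ∈ C ∩ Y, from which x ∈ C.

Reverse inclusion. This inclusion fails. Take C = {1}, Y = ∅; then 1 ∈ C but 1 ∉ ((C ∪ Y) ∩ (C ∩ Y)) ∪ ((Y ∩ C) ∖ (Y ∪ C)).

The sets are not equal: only the forward inclusion holds.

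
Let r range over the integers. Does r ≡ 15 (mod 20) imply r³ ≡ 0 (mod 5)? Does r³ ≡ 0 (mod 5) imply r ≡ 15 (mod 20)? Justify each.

(⇒) Suppose r ≡ 15 (mod 20). Then r³ ≡ 15³ = 3375 (mod 20), and since 5 ∣ 20, also r³ ≡ 0 (mod 5).

(⇐) This fails: take r = 0. Then 0³ = 0 ≡ 0 (mod 5), yet 0 ≡ 0 (mod 20), not 15.

(⇒) holds; (⇐) fails.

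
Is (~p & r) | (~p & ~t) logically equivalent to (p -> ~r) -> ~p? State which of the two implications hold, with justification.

Forward direction. Assume the antecedent. If p is true, the antecedent cannot hold. If p is false, (p -> ~r) -> ~p reduces to true regardless of the other variables. Either way (p -> ~r) -> ~p holds.

Converse. This fails. Under p = F, t = T, r = F, the left side is false but the right side is true.

Not equivalent: only (⇒) holds.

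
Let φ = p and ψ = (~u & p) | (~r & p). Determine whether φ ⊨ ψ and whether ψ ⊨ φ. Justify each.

[⇒] This fails. Under p = T, r = T, u = T, the left side is true but the right side is false.

[⇐] Assume the antecedent. If p is true, p reduces to true regardless of the other variables. If p is false, the antecedent cannot hold. Either way p holds.

Only the converse holds.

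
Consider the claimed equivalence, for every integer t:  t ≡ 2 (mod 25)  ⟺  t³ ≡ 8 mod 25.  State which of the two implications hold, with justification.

(⟹) Suppose t ≡ 2 (mod 25). Write t = 25j + 2. Then (25j + 2)³ = 15625j³ + 3750j² + 300j + 8 = 25(625j³ + 150j² + 12j) + 8, so t³ ≡ 8 (mod 25).

(⟸) Conversely, suppose t³ ≡ 8 (mod 25). The only residue r in {0, …, 24} with r³ ≡ 8 (mod 25) is r = 2, so t ≡ 2 (mod 25).

Both implications hold.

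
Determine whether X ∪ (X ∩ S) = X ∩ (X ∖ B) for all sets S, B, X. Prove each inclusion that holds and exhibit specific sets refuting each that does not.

The sets are not equal: only the reverse inclusion holds.

(⊆) This inclusion fails. Take S = ∅, B = {1}, X = {1}; then 1 ∈ X ∪ (X ∩ S) but 1 ∉ X ∩ (X ∖ B).

(⊇) Let x ∈ X ∩ (X ∖ B). Then either x ∈ X and x ∉ S, B; or x ∈ S ∩ X and x ∉ B. In each case x ∈ X ∪ (X ∩ S), so X ∩ (X ∖ B) ⊆ X ∪ (X ∩ S).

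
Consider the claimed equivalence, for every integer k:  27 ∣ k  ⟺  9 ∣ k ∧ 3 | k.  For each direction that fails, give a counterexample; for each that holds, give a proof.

(⇒) holds; (⇐) fails.

(←) This fails: take k = 9. Both 9 ∣ 9 and 3 ∣ 9, yet 9 is not a multiple of 27 (since 9 = 0·27 + 9), so 27 ∤ 9.

(→) If 27 ∣ k, write k = 27q. Since 27 = 3·9, k = 9·(3q), so 9 ∣ k; and since 27 = 9·3, k = 3·(9q), so 3 ∣ k.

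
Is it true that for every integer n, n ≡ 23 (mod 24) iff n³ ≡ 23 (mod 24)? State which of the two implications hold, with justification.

(⟹) Suppose n ≡ 23 (mod 24). Write n = 24j + 23. Then (24j + 23)³ = 13824j³ + 39744j² + 38088j + 12167 = 24(576j³ + 1656j² + 1587j + 506) + 23, so n³ ≡ 23 (mod 24).

(⟸) Conversely, suppose n³ ≡ 23 (mod 24). The only residue r in {0, …, 23} with r³ ≡ 23 (mod 24) is r = 23, so n ≡ 23 (mod 24).

Both implications hold.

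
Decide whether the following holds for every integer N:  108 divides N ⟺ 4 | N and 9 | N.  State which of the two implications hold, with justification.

(→) If 108 ∣ N, write N = 108q. Since 108 = 27·4, N = 4·(27q), so 4 ∣ N; and since 108 = 12·9, N = 9·(12q), so 9 ∣ N.

(←) This fails: take N = 36. Both 4 ∣ 36 and 9 ∣ 36, yet 36 is not a multiple of 108 (since 36 = 0·108 + 36), so 108 ∤ 36.

The forward direction holds; the converse fails.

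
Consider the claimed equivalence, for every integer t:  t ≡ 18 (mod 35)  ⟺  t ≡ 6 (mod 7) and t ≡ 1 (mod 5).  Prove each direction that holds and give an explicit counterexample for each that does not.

(⟹) This fails: t = 18 gives 18 ≡ 18 (mod 35) but 18 ≡ 4 (mod 7), so the conjunction on the right does not hold.

(⟸) This fails: t = 6 satisfies both congruences on the right (6 ≡ 6 mod 7 and 6 ≡ 1 mod 5) yet 6 ≡ 6 (mod 35), not 18.

Both directions fail.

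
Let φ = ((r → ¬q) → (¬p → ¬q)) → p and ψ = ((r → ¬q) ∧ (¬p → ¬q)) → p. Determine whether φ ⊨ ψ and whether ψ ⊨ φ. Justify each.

Only the forward direction holds.

[⇒] Assume the antecedent. If p is true, ((r → ¬q) ∧ (¬p → ¬q)) → p reduces to true regardless of the other variables. If p is false, the antecedent forces (p = F, q = T, r = F), and ((r → ¬q) ∧ (¬p → ¬q)) → p holds there. Either way ((r → ¬q) ∧ (¬p → ¬q)) → p holds.

[⇐] This fails. Under p = F, q = T, r = T, the left side is false but the right side is true.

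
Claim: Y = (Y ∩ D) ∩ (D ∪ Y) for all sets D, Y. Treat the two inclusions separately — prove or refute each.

(⊆) This inclusion fails. Take D = ∅, Y = {1}; then 1 ∈ Y but 1 ∉ (Y ∩ D) ∩ (D ∪ Y).

(⊇) Let x ∈ (Y ∩ D) ∩ (D ∪ Y). Then x ∈ D ∩ Y, from which x ∈ Y.

Only the reverse inclusion holds.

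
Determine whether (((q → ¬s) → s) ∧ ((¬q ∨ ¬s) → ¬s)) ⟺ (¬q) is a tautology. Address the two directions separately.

[⇒] This fails. Under q = T, s = T, the left side is true but the right side is false.

[⇐] This fails. Under q = F, s = F, the left side is false but the right side is true.

Neither implication holds.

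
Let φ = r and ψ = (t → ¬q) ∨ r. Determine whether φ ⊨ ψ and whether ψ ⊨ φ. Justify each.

Converse. This fails. Under t = F, q = F, r = F, the left side is false but the right side is true.

Forward direction. Assume the antecedent. If t is true, the antecedent forces (t = T, q = F, r = T) or (t = T, q = T, r = T), and (t → ¬q) ∨ r holds there. If t is false, (t → ¬q) ∨ r reduces to true regardless of the other variables. Either way (t → ¬q) ∨ r holds.

The forward direction holds; the converse fails.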